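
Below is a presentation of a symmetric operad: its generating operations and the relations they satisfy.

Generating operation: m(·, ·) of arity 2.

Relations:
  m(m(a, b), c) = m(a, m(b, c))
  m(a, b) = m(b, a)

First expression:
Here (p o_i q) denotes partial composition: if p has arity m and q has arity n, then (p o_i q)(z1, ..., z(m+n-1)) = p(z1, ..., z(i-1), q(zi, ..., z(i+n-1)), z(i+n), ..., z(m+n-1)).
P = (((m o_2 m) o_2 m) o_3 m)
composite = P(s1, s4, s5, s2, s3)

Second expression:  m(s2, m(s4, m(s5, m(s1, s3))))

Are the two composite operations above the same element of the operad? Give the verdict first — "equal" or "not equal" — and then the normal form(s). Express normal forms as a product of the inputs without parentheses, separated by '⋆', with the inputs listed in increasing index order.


The first expression, normalized: s1 ⋆ s2 ⋆ s3 ⋆ s4 ⋆ s5
The second expression, normalized: s1 ⋆ s2 ⋆ s3 ⋆ s4 ⋆ s5
One common form — equal.

equal; both compose to s1 ⋆ s2 ⋆ s3 ⋆ s4 ⋆ s5


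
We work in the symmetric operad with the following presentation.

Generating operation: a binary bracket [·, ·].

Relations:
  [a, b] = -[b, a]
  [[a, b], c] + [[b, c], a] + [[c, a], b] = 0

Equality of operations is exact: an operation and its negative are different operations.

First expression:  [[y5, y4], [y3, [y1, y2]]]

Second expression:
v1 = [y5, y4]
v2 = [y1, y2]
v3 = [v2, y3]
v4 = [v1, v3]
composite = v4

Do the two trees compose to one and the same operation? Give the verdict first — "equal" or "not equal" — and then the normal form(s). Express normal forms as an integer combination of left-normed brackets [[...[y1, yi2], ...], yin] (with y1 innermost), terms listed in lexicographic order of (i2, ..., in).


The first expression reduces to -[[[[y1, y2], y3], y4], y5] + [[[[y1, y2], y3], y5], y4]
The second expression reduces to [[[[y1, y2], y3], y4], y5] - [[[[y1, y2], y3], y5], y4]
No match — not equal.

not equal; the first gives -[[[[y1, y2], y3], y4], y5] + [[[[y1, y2], y3], y5], y4] and the second [[[[y1, y2], y3], y4], y5] - [[[[y1, y2], y3], y5], y4]


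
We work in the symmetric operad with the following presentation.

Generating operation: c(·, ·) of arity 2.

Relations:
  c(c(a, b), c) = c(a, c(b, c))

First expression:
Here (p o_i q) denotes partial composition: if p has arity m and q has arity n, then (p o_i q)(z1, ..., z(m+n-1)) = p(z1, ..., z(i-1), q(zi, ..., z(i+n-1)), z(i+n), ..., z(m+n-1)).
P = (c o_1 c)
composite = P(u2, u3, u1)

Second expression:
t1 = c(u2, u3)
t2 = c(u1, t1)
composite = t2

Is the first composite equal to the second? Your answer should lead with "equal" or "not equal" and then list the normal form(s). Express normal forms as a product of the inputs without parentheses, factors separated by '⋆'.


not equal — first u2 ⋆ u3 ⋆ u1, second u1 ⋆ u2 ⋆ u3


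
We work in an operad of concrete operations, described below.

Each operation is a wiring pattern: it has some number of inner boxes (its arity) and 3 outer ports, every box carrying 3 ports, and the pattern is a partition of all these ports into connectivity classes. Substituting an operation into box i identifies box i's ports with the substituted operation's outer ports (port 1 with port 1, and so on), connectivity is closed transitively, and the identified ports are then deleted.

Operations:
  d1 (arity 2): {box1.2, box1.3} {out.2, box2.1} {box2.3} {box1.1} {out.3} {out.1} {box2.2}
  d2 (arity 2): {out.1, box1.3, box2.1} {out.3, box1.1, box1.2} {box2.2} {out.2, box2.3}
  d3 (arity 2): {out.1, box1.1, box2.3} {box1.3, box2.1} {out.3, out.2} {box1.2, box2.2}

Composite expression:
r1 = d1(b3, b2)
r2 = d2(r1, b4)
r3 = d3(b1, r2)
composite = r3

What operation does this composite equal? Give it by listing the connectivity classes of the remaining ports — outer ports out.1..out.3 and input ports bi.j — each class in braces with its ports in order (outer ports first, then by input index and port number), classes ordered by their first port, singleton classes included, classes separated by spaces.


{out.1, b1.1, b2.1} {out.2, out.3} {b1.2, b4.3} {b1.3, b4.1} {b2.2} {b2.3} {b3.1} {b3.2, b3.3} {b4.2}

Two ports join when wires chain via d3-identified ports.
stage d1: inputs (b3, b2), connectivity {out.1} {out.2, b2.1} {out.3} {b2.2} {b2.3} {b3.1} {b3.2, b3.3}, out.j its boundary
stage d2: inputs (b3, b2, b4), connectivity {out.1, b4.1} {out.2, b4.3} {out.3, b2.1} {b2.2} {b2.3} {b3.1} {b3.2, b3.3} {b4.2}, out.j its boundary
stage d3: inputs (b1, b3, b2, b4), connectivity {out.1, b1.1, b2.1} {out.2, out.3} {b1.2, b4.3} {b1.3, b4.1} {b2.2} {b2.3} {b3.1} {b3.2, b3.3} {b4.2}, out.j its boundary


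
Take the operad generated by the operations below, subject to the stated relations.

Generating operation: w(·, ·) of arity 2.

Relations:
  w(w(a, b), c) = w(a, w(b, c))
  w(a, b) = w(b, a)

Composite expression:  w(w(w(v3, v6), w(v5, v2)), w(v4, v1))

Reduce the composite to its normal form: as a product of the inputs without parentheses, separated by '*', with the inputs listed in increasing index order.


v1 * v2 * v3 * v4 * v5 * v6

Shape and order are irrelevant to w; the v-input set decides.
w(v3, v6) unparenthesizes to v3 * v6
w(v5, v2) unparenthesizes to v5 * v2
w(w(v3, v6), w(v5, v2)) unparenthesizes to v3 * v6 * v5 * v2
w(v4, v1) unparenthesizes to v4 * v1
w(w(w(v3, v6), w(v5, v2)), w(v4, v1)) unparenthesizes to v3 * v6 * v5 * v2 * v4 * v1
rearranged into index order: v1 * v2 * v3 * v4 * v5 * v6


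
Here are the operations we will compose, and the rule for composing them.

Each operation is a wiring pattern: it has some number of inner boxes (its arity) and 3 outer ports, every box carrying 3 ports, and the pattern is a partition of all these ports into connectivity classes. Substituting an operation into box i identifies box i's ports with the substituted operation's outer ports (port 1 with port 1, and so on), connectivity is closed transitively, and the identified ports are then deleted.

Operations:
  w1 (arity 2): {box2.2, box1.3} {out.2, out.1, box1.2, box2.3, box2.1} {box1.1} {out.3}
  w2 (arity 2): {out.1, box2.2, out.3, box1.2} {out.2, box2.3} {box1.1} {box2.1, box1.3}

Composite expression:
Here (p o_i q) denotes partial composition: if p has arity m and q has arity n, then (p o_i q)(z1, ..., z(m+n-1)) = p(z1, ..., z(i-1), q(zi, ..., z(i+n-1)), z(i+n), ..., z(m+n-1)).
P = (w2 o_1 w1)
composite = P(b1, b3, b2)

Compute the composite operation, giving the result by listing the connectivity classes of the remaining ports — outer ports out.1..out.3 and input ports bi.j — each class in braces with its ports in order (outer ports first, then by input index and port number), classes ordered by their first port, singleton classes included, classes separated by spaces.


{out.1, out.3, b1.2, b2.2, b3.1, b3.3} {out.2, b2.3} {b1.1} {b1.3, b3.2} {b2.1}

Connectivity passes through glued w2-boundaries; trace each wire chain.
after w1, the pattern on (b1, b3) reads {out.1, out.2, b1.2, b3.1, b3.3} {out.3} {b1.1} {b1.3, b3.2} (out.j = its outer ports)
after w2, the pattern on (b1, b3, b2) reads {out.1, out.3, b1.2, b2.2, b3.1, b3.3} {out.2, b2.3} {b1.1} {b1.3, b3.2} {b2.1} (out.j = its outer ports)


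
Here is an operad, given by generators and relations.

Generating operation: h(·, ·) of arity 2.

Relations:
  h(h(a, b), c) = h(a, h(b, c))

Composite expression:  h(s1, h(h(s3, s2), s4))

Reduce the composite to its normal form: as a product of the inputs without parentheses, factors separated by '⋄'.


s1 ⋄ s3 ⋄ s2 ⋄ s4

Key point: h is associative — brackets drop, the s-order remains.
h(s3, s2) reduces to s3 ⋄ s2
h(h(s3, s2), s4) reduces to s3 ⋄ s2 ⋄ s4
h(s1, h(h(s3, s2), s4)) reduces to s1 ⋄ s3 ⋄ s2 ⋄ s4


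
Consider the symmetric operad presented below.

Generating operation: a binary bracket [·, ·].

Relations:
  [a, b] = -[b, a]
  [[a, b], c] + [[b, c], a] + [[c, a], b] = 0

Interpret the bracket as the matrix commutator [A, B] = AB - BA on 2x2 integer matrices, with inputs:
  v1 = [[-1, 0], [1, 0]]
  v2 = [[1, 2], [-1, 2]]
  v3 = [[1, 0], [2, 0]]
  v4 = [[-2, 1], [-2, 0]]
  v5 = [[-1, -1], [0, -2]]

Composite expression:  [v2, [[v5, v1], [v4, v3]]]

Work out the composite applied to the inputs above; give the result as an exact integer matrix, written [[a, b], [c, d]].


[[6, 6], [6, -6]]

[v5, v1] = [[-1, -1], [-1, 1]]
[v4, v3] = [[2, -1], [2, -2]]
[[v5, v1], [v4, v3]] = [[-3, 6], [0, 3]]
[v2, [[v5, v1], [v4, v3]]] = [[6, 6], [6, -6]]


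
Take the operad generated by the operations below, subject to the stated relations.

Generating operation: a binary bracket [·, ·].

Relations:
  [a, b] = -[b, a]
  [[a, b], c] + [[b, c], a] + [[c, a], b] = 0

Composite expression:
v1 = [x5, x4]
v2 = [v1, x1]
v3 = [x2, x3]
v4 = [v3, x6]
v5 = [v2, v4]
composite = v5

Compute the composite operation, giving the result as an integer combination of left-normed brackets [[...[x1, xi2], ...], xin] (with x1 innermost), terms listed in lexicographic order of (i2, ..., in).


[[[[[x1, x4], x5], x2], x3], x6] - [[[[[x1, x4], x5], x3], x2], x6] - [[[[[x1, x4], x5], x6], x2], x3] + [[[[[x1, x4], x5], x6], x3], x2] - [[[[[x1, x5], x4], x2], x3], x6] + [[[[[x1, x5], x4], x3], x2], x6] + [[[[[x1, x5], x4], x6], x2], x3] - [[[[[x1, x5], x4], x6], x3], x2]

Antisymmetry and Jacobi reduce to x1-anchored left-normed brackets.
Composite bracket: [[[x5, x4], x1], [[x2, x3], x6]]
The bracket unfolds into 32 signed words via [a, b] = ab - ba (2^5 = 32).
Only words starting with x1 matter:
  x1x4x5x2x3x6 appears with sign +1, giving the term +[[[[[x1, x4], x5], x2], x3], x6]
  x1x4x5x3x2x6 appears with sign -1, giving the term -[[[[[x1, x4], x5], x3], x2], x6]
  x1x4x5x6x2x3 appears with sign -1, giving the term -[[[[[x1, x4], x5], x6], x2], x3]
  x1x4x5x6x3x2 appears with sign +1, giving the term +[[[[[x1, x4], x5], x6], x3], x2]
  x1x5x4x2x3x6 appears with sign -1, giving the term -[[[[[x1, x5], x4], x2], x3], x6]
  x1x5x4x3x2x6 appears with sign +1, giving the term +[[[[[x1, x5], x4], x3], x2], x6]
  x1x5x4x6x2x3 appears with sign +1, giving the term +[[[[[x1, x5], x4], x6], x2], x3]
  x1x5x4x6x3x2 appears with sign -1, giving the term -[[[[[x1, x5], x4], x6], x3], x2]


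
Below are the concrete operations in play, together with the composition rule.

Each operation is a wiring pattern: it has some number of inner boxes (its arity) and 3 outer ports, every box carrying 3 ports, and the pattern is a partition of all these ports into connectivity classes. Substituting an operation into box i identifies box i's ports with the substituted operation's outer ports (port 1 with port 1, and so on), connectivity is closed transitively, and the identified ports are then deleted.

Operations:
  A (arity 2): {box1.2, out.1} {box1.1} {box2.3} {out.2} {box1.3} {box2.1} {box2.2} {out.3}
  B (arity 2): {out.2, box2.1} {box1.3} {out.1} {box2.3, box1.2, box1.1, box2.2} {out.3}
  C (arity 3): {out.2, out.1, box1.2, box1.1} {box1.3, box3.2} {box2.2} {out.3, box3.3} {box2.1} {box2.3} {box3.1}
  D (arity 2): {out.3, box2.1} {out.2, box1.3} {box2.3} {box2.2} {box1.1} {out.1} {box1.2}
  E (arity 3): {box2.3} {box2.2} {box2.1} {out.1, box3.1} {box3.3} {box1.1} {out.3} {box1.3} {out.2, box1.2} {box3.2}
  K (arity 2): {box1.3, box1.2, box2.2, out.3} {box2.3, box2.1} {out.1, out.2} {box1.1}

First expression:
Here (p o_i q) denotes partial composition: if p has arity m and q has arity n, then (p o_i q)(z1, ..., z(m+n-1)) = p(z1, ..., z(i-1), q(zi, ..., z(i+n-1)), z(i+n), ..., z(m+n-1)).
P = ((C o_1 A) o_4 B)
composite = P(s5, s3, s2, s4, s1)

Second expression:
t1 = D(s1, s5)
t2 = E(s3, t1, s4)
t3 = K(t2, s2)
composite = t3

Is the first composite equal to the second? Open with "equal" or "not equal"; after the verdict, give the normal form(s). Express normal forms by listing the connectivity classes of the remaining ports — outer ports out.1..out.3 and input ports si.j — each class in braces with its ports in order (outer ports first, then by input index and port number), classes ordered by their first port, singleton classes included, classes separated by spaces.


not equal: they reduce to {out.1, out.2, s5.2} {out.3} {s1.1} {s1.2, s1.3, s4.1, s4.2} {s2.1} {s2.2} {s2.3} {s3.1} {s3.2} {s3.3} {s4.3} {s5.1} {s5.3} and {out.1, out.2} {out.3, s2.2, s3.2} {s1.1} {s1.2} {s1.3} {s2.1, s2.3} {s3.1} {s3.3} {s4.1} {s4.2} {s4.3} {s5.1} {s5.2} {s5.3}

The first expression reduces to {out.1, out.2, s5.2} {out.3} {s1.1} {s1.2, s1.3, s4.1, s4.2} {s2.1} {s2.2} {s2.3} {s3.1} {s3.2} {s3.3} {s4.3} {s5.1} {s5.3}
The second expression reduces to {out.1, out.2} {out.3, s2.2, s3.2} {s1.1} {s1.2} {s1.3} {s2.1, s2.3} {s3.1} {s3.3} {s4.1} {s4.2} {s4.3} {s5.1} {s5.2} {s5.3}
No match — not equal.


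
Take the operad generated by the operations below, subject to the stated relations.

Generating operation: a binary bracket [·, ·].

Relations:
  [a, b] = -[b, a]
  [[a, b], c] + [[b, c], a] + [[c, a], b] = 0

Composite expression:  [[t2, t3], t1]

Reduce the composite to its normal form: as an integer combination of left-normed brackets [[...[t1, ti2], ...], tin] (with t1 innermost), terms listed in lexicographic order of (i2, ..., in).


-[[t1, t2], t3] + [[t1, t3], t2]

A multilinear Lie element is pinned by t1-initial words (t1 innermost).
Composite bracket: [[t2, t3], t1]
Full expansion: 4 signed words from ab - ba (2^2 = 4).
Words beginning with t1 determine it all:
  word t1t2t3 has sign -1, contributing -[[t1, t2], t3]
  word t1t3t2 has sign +1, contributing +[[t1, t3], t2]


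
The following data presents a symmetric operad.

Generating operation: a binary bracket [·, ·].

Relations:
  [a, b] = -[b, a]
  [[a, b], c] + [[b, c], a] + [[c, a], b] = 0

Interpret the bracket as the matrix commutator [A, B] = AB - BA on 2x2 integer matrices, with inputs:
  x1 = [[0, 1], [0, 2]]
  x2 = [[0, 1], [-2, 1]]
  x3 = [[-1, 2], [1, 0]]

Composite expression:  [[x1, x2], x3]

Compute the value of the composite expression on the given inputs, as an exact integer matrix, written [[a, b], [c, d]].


[[7, -9], [8, -7]]


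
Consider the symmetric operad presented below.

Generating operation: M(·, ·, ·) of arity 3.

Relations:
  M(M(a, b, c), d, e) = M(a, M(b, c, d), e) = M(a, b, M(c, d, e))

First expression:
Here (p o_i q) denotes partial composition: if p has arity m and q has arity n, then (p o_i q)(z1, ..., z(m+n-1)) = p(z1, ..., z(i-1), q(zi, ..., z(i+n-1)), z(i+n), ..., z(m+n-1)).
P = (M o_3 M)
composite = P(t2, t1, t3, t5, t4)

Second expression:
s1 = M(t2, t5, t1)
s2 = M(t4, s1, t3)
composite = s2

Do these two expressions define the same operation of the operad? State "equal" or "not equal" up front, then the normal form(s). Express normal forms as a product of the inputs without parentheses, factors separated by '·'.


not equal; the first gives t2 · t1 · t3 · t5 · t4 and the second t4 · t2 · t5 · t1 · t3

The first expression, normalized: t2 · t1 · t3 · t5 · t4
The second expression, normalized: t4 · t2 · t5 · t1 · t3
Distinct normal forms: not equal.


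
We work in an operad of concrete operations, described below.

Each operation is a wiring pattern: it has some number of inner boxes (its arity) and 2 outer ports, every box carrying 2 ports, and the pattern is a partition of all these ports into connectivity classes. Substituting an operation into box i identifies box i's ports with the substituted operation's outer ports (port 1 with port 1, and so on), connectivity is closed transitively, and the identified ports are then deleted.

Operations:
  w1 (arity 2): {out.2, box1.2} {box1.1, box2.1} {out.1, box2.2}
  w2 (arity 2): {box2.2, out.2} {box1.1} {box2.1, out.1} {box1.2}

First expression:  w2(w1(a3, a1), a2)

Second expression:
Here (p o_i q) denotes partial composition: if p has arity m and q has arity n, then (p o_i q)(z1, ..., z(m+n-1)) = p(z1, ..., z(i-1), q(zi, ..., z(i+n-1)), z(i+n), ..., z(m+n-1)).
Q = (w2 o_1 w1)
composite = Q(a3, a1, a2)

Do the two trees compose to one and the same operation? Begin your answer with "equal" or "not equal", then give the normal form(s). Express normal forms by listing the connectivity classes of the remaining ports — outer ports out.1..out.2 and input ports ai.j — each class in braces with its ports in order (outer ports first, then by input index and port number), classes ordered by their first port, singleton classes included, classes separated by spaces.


Normal form of the first expression: {out.1, a2.1} {out.2, a2.2} {a1.1, a3.1} {a1.2} {a3.2}
Normal form of the second expression: {out.1, a2.1} {out.2, a2.2} {a1.1, a3.1} {a1.2} {a3.2}
The forms coincide; equal.

equal: each reduces to {out.1, a2.1} {out.2, a2.2} {a1.1, a3.1} {a1.2} {a3.2}


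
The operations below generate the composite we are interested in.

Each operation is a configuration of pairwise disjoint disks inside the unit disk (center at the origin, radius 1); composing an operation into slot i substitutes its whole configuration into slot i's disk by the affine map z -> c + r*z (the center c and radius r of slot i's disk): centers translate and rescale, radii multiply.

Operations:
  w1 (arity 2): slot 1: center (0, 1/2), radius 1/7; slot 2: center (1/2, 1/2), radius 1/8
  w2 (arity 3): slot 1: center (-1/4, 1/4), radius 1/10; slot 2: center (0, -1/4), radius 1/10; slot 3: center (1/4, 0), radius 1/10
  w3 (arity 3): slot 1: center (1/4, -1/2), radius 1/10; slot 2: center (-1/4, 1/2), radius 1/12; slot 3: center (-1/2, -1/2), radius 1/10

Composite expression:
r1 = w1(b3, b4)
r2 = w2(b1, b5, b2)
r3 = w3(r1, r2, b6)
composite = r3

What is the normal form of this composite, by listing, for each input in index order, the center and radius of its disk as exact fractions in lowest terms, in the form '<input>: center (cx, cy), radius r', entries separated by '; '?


Below w3, radii multiply path by path; the b-disk centers shift.
input b3: composing its 2 substitution steps yields center (1/4, -9/20), radius 1/70
input b4: composing its 2 substitution steps yields center (3/10, -9/20), radius 1/80
input b1: composing its 2 substitution steps yields center (-13/48, 25/48), radius 1/120
input b5: composing its 2 substitution steps yields center (-1/4, 23/48), radius 1/120
input b2: composing its 2 substitution steps yields center (-11/48, 1/2), radius 1/120
input b6: composing its 1 substitution step yields center (-1/2, -1/2), radius 1/10

b1: center (-13/48, 25/48), radius 1/120; b2: center (-11/48, 1/2), radius 1/120; b3: center (1/4, -9/20), radius 1/70; b4: center (3/10, -9/20), radius 1/80; b5: center (-1/4, 23/48), radius 1/120; b6: center (-1/2, -1/2), radius 1/10


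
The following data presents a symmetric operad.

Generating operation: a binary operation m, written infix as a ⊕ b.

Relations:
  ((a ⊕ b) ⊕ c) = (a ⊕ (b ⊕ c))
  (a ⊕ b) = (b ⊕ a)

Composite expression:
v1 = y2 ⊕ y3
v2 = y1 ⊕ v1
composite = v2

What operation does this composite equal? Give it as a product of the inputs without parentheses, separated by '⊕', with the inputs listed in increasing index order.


y1 ⊕ y2 ⊕ y3

Reordering under m is free, so list the y-inputs canonically.
(y2 ⊕ y3) flattens to y2 ⊕ y3
(y1 ⊕ (y2 ⊕ y3)) flattens to y1 ⊕ y2 ⊕ y3
putting the inputs in ascending order: y1 ⊕ y2 ⊕ y3


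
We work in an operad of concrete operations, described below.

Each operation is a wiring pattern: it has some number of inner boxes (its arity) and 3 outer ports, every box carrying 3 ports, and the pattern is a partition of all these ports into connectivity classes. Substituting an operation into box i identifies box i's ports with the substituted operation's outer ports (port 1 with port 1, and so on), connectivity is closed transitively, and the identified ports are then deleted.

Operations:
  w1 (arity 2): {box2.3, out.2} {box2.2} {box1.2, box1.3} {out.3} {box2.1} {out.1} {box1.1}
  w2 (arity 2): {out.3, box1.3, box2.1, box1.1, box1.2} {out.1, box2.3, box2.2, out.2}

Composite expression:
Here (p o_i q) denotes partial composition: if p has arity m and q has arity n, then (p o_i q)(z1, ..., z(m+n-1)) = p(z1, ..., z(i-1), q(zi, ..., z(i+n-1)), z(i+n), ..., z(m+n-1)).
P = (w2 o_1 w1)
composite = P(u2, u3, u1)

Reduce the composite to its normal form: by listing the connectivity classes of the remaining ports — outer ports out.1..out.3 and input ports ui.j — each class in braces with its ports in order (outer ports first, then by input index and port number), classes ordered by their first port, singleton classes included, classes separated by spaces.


{out.1, out.2, u1.2, u1.3} {out.3, u1.1, u3.3} {u2.1} {u2.2, u2.3} {u3.1} {u3.2}

Substituting into w2 glues patterns; closure does the rest.
the subtree at w1 composes to {out.1} {out.2, u3.3} {out.3} {u2.1} {u2.2, u2.3} {u3.1} {u3.2} on (u2, u3); out.j = own outer ports
the subtree at w2 composes to {out.1, out.2, u1.2, u1.3} {out.3, u1.1, u3.3} {u2.1} {u2.2, u2.3} {u3.1} {u3.2} on (u2, u3, u1); out.j = own outer ports


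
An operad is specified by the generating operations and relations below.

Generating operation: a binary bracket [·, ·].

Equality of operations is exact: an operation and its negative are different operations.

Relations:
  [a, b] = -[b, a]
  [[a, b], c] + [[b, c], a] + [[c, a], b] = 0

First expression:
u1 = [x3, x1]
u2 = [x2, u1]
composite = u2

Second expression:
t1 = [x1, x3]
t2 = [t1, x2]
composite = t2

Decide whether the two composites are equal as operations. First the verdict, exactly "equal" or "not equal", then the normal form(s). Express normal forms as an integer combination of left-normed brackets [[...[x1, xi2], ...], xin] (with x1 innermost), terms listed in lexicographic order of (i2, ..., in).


The first expression, normalized: [[x1, x3], x2]
The second expression, normalized: [[x1, x3], x2]
Both agree, so they are equal.

equal; both compose to [[x1, x3], x2]


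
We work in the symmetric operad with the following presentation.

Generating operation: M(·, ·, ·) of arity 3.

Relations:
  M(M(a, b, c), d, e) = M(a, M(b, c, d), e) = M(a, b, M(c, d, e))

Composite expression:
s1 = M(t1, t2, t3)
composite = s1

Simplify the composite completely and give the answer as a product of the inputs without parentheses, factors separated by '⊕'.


t1 ⊕ t2 ⊕ t3

Key point: M is associative — brackets drop, the t-order remains.
M(t1, t2, t3) linearizes to t1 ⊕ t2 ⊕ t3


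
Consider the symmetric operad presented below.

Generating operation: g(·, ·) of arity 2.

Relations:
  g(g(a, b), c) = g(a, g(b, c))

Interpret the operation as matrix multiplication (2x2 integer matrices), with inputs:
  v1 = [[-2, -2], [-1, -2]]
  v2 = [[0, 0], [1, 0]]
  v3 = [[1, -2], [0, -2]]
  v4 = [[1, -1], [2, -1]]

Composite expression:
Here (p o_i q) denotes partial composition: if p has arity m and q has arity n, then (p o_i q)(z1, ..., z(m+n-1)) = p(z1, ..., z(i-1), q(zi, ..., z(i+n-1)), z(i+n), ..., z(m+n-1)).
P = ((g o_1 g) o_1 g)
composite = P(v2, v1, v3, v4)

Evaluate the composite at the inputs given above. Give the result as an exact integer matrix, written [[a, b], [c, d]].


[[0, 0], [14, -6]]


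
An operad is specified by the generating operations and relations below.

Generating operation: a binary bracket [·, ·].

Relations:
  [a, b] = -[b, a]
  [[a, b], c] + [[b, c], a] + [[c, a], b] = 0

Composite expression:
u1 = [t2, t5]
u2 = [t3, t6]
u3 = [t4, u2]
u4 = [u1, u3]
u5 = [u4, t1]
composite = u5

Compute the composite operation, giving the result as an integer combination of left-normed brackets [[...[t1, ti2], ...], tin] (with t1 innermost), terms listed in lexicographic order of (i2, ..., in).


[[[[[t1, t2], t5], t3], t6], t4] - [[[[[t1, t2], t5], t4], t3], t6] + [[[[[t1, t2], t5], t4], t6], t3] - [[[[[t1, t2], t5], t6], t3], t4] - [[[[[t1, t3], t6], t4], t2], t5] + [[[[[t1, t3], t6], t4], t5], t2] + [[[[[t1, t4], t3], t6], t2], t5] - [[[[[t1, t4], t3], t6], t5], t2] - [[[[[t1, t4], t6], t3], t2], t5] + [[[[[t1, t4], t6], t3], t5], t2] - [[[[[t1, t5], t2], t3], t6], t4] + [[[[[t1, t5], t2], t4], t3], t6] - [[[[[t1, t5], t2], t4], t6], t3] + [[[[[t1, t5], t2], t6], t3], t4] + [[[[[t1, t6], t3], t4], t2], t5] - [[[[[t1, t6], t3], t4], t5], t2]

Antisymmetry and Jacobi reduce to t1-anchored left-normed brackets.
Composite bracket: [[[t2, t5], [t4, [t3, t6]]], t1]
Expanding via [a, b] = ab - ba: 32 signed words (2^5 = 32).
Collect the words opening with t1:
  word t1t2t5t3t6t4 has sign +1, contributing +[[[[[t1, t2], t5], t3], t6], t4]
  word t1t2t5t4t3t6 has sign -1, contributing -[[[[[t1, t2], t5], t4], t3], t6]
  word t1t2t5t4t6t3 has sign +1, contributing +[[[[[t1, t2], t5], t4], t6], t3]
  word t1t2t5t6t3t4 has sign -1, contributing -[[[[[t1, t2], t5], t6], t3], t4]
  word t1t3t6t4t2t5 has sign -1, contributing -[[[[[t1, t3], t6], t4], t2], t5]
  word t1t3t6t4t5t2 has sign +1, contributing +[[[[[t1, t3], t6], t4], t5], t2]
  word t1t4t3t6t2t5 has sign +1, contributing +[[[[[t1, t4], t3], t6], t2], t5]
  word t1t4t3t6t5t2 has sign -1, contributing -[[[[[t1, t4], t3], t6], t5], t2]
  word t1t4t6t3t2t5 has sign -1, contributing -[[[[[t1, t4], t6], t3], t2], t5]
  word t1t4t6t3t5t2 has sign +1, contributing +[[[[[t1, t4], t6], t3], t5], t2]
  word t1t5t2t3t6t4 has sign -1, contributing -[[[[[t1, t5], t2], t3], t6], t4]
  word t1t5t2t4t3t6 has sign +1, contributing +[[[[[t1, t5], t2], t4], t3], t6]
  word t1t5t2t4t6t3 has sign -1, contributing -[[[[[t1, t5], t2], t4], t6], t3]
  word t1t5t2t6t3t4 has sign +1, contributing +[[[[[t1, t5], t2], t6], t3], t4]
  word t1t6t3t4t2t5 has sign +1, contributing +[[[[[t1, t6], t3], t4], t2], t5]
  word t1t6t3t4t5t2 has sign -1, contributing -[[[[[t1, t6], t3], t4], t5], t2]


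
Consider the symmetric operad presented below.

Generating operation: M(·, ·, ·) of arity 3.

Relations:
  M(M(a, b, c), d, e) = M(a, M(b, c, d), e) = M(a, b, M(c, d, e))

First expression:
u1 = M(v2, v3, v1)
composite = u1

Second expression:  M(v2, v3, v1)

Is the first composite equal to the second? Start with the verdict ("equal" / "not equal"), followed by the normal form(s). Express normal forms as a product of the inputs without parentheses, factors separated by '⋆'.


equal; the common form is v2 ⋆ v3 ⋆ v1

The first expression, normalized: v2 ⋆ v3 ⋆ v1
The second expression, normalized: v2 ⋆ v3 ⋆ v1
The forms coincide; equal.


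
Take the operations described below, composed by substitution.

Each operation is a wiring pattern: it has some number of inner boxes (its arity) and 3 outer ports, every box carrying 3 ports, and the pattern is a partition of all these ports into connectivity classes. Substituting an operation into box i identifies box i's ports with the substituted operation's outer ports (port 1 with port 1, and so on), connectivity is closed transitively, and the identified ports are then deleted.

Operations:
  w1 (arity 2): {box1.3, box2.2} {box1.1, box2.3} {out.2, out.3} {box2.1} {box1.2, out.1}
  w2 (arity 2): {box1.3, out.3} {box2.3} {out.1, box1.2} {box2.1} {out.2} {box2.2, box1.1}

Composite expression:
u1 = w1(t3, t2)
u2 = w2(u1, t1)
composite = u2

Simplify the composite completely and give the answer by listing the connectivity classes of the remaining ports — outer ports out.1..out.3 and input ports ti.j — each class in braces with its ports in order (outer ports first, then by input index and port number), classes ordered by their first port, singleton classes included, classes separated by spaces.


{out.1, out.3} {out.2} {t1.1} {t1.2, t3.2} {t1.3} {t2.1} {t2.2, t3.3} {t2.3, t3.1}

Treat the ports identified at w2 as solder joints: merge, then drop.
the subtree at w1 composes to {out.1, t3.2} {out.2, out.3} {t2.1} {t2.2, t3.3} {t2.3, t3.1} on (t3, t2); out.j = own outer ports
the subtree at w2 composes to {out.1, out.3} {out.2} {t1.1} {t1.2, t3.2} {t1.3} {t2.1} {t2.2, t3.3} {t2.3, t3.1} on (t3, t2, t1); out.j = own outer ports


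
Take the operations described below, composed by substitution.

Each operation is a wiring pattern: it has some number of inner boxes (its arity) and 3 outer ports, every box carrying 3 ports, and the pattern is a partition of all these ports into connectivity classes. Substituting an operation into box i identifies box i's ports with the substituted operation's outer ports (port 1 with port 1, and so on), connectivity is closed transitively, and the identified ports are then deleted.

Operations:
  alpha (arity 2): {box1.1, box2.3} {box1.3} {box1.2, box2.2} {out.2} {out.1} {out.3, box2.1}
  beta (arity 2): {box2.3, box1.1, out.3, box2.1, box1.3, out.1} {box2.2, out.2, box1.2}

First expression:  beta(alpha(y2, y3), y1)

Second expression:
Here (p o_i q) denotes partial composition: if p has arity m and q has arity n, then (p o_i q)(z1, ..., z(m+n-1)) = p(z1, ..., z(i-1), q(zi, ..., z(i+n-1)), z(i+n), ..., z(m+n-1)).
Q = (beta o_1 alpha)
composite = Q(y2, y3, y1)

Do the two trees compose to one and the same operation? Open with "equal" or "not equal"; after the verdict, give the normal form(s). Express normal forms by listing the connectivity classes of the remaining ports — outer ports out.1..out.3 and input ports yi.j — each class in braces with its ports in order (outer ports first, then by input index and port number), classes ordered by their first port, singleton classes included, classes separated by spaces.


The first expression, normalized: {out.1, out.3, y1.1, y1.3, y3.1} {out.2, y1.2} {y2.1, y3.3} {y2.2, y3.2} {y2.3}
The second expression, normalized: {out.1, out.3, y1.1, y1.3, y3.1} {out.2, y1.2} {y2.1, y3.3} {y2.2, y3.2} {y2.3}
The normal forms match — equal.

equal; the common form is {out.1, out.3, y1.1, y1.3, y3.1} {out.2, y1.2} {y2.1, y3.3} {y2.2, y3.2} {y2.3}


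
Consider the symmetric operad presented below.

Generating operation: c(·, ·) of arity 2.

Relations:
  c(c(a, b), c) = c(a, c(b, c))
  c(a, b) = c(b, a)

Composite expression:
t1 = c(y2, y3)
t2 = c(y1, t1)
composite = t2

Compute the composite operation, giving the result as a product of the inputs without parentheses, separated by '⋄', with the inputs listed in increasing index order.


y1 ⋄ y2 ⋄ y3

Both nesting and order wash out for c; what remains is which y's occur.
c(y2, y3) unparenthesizes to y2 ⋄ y3
c(y1, c(y2, y3)) unparenthesizes to y1 ⋄ y2 ⋄ y3
rearranged into index order: y1 ⋄ y2 ⋄ y3


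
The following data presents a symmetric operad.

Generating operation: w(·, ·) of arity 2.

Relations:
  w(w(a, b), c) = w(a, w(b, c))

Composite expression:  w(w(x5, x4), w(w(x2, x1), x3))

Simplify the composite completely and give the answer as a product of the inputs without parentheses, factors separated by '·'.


Associativity of w dissolves the nesting; only the x-input order survives.
w(x5, x4) spells out as x5 · x4
w(x2, x1) spells out as x2 · x1
w(w(x2, x1), x3) spells out as x2 · x1 · x3
w(w(x5, x4), w(w(x2, x1), x3)) spells out as x5 · x4 · x2 · x1 · x3

x5 · x4 · x2 · x1 · x3


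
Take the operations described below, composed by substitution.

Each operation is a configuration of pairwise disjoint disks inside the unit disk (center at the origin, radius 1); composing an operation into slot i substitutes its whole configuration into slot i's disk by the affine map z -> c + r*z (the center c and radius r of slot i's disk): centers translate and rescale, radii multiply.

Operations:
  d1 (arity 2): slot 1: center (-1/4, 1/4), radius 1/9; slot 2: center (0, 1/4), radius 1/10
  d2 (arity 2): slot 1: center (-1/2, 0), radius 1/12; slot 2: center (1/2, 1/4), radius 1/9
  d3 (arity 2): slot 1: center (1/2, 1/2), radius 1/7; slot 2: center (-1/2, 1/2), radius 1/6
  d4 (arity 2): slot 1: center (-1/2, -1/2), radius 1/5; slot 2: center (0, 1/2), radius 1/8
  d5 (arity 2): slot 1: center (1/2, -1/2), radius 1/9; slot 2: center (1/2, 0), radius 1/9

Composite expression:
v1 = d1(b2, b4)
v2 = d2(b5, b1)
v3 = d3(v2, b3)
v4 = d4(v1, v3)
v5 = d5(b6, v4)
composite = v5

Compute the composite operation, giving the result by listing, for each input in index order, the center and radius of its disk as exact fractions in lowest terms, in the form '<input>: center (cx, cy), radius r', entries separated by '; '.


b1: center (32/63, 127/2016), radius 1/4536; b2: center (79/180, -1/20), radius 1/405; b3: center (71/144, 1/16), radius 1/432; b4: center (4/9, -1/20), radius 1/450; b5: center (85/168, 1/16), radius 1/6048; b6: center (1/2, -1/2), radius 1/9

Nesting under d5 composes maps z -> c + r*z down each b-path.
tracing b6 down its 1-map path: center (1/2, -1/2), radius 1/9
tracing b2 down its 3-map path: center (79/180, -1/20), radius 1/405
tracing b4 down its 3-map path: center (4/9, -1/20), radius 1/450
tracing b5 down its 4-map path: center (85/168, 1/16), radius 1/6048
tracing b1 down its 4-map path: center (32/63, 127/2016), radius 1/4536
tracing b3 down its 3-map path: center (71/144, 1/16), radius 1/432


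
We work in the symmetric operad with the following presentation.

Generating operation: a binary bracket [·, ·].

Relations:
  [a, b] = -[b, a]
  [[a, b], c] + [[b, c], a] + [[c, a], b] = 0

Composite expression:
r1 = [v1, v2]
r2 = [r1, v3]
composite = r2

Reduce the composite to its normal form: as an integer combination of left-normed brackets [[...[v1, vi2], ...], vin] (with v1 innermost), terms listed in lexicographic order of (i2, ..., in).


[[v1, v2], v3]

Expand each bracket as ab - ba; the v1-initial words give the coefficients.
Composite bracket: [[v1, v2], v3]
Under [a, b] = ab - ba we get 4 signed associative words (2^2 = 4).
The v1-initial words carry the normal form:
  sign of v1v2v3 is +1, so it contributes +[[v1, v2], v3]


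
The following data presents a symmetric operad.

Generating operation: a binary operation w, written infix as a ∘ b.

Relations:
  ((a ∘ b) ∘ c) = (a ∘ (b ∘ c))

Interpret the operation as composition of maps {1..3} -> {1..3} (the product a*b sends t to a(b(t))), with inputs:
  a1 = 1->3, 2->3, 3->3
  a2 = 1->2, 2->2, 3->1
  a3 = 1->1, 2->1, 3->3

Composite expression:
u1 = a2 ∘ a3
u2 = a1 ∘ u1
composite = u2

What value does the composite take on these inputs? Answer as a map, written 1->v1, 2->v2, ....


1->3, 2->3, 3->3

(a2 ∘ a3) = 1->2, 2->2, 3->1
(a1 ∘ (a2 ∘ a3)) = 1->3, 2->3, 3->3


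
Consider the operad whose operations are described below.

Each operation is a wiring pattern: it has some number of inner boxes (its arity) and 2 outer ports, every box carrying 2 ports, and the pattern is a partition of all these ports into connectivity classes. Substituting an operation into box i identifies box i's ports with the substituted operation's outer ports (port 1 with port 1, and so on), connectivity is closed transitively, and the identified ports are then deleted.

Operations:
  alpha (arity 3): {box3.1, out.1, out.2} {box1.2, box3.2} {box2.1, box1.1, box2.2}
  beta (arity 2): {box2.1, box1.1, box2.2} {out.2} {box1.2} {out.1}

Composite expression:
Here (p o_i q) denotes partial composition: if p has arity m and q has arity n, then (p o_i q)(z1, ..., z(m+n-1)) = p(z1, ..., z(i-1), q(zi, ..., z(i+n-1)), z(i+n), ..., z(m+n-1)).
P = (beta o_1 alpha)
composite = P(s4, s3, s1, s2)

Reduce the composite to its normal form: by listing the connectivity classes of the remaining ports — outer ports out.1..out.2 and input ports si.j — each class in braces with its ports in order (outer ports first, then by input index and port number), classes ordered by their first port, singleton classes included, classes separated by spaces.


Treat the ports identified at beta as solder joints: merge, then drop.
after alpha, the pattern on (s4, s3, s1) reads {out.1, out.2, s1.1} {s1.2, s4.2} {s3.1, s3.2, s4.1} (out.j = its outer ports)
after beta, the pattern on (s4, s3, s1, s2) reads {out.1} {out.2} {s1.1, s2.1, s2.2} {s1.2, s4.2} {s3.1, s3.2, s4.1} (out.j = its outer ports)

{out.1} {out.2} {s1.1, s2.1, s2.2} {s1.2, s4.2} {s3.1, s3.2, s4.1}


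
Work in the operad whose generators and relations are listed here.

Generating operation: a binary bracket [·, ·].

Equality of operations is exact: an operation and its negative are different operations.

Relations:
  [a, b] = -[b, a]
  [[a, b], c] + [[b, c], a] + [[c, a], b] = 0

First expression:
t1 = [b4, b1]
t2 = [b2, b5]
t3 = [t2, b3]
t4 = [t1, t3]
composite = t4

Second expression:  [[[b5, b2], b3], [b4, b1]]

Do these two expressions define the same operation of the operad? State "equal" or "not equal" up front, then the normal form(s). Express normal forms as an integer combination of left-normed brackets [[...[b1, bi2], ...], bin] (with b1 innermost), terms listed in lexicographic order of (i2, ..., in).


Reducing the first expression gives -[[[[b1, b4], b2], b5], b3] + [[[[b1, b4], b3], b2], b5] - [[[[b1, b4], b3], b5], b2] + [[[[b1, b4], b5], b2], b3]
Reducing the second expression gives -[[[[b1, b4], b2], b5], b3] + [[[[b1, b4], b3], b2], b5] - [[[[b1, b4], b3], b5], b2] + [[[[b1, b4], b5], b2], b3]
Both agree, so they are equal.

equal; the common form is -[[[[b1, b4], b2], b5], b3] + [[[[b1, b4], b3], b2], b5] - [[[[b1, b4], b3], b5], b2] + [[[[b1, b4], b5], b2], b3]


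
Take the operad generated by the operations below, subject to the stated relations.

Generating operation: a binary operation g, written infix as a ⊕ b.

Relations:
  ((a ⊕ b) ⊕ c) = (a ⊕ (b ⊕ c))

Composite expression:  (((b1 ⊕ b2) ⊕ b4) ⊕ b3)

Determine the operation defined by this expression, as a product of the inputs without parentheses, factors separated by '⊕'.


The g-tree's shape is irrelevant; the b-reading-order decides.
(b1 ⊕ b2) flattens to b1 ⊕ b2
((b1 ⊕ b2) ⊕ b4) flattens to b1 ⊕ b2 ⊕ b4
(((b1 ⊕ b2) ⊕ b4) ⊕ b3) flattens to b1 ⊕ b2 ⊕ b4 ⊕ b3

b1 ⊕ b2 ⊕ b4 ⊕ b3


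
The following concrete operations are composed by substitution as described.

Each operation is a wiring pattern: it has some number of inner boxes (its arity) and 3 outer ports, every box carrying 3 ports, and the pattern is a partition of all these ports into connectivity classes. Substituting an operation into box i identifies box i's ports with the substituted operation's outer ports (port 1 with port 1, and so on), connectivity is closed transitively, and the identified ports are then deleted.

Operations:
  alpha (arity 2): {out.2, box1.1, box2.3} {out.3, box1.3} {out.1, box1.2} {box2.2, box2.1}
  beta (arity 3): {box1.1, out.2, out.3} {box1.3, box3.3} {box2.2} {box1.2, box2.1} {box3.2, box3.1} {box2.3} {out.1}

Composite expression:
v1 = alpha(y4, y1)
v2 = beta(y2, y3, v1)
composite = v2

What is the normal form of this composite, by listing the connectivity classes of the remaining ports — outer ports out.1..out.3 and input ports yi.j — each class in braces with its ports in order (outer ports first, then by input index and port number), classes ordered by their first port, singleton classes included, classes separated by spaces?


{out.1} {out.2, out.3, y2.1} {y1.1, y1.2} {y1.3, y4.1, y4.2} {y2.2, y3.1} {y2.3, y4.3} {y3.2} {y3.3}

Reachability decides: close wires over beta-identified ports.
composing alpha on (y4, y1), with out.j its own outer ports: {out.1, y4.2} {out.2, y1.3, y4.1} {out.3, y4.3} {y1.1, y1.2}
composing beta on (y2, y3, y4, y1), with out.j its own outer ports: {out.1} {out.2, out.3, y2.1} {y1.1, y1.2} {y1.3, y4.1, y4.2} {y2.2, y3.1} {y2.3, y4.3} {y3.2} {y3.3}


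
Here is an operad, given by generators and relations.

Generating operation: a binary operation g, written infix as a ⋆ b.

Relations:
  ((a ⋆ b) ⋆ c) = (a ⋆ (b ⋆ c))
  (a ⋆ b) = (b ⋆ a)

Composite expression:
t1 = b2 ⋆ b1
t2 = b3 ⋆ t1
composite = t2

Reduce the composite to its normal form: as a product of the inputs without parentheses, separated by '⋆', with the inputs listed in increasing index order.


Reordering under g is free, so list the b-inputs canonically.
(b2 ⋆ b1) collapses to b2 ⋆ b1
(b3 ⋆ (b2 ⋆ b1)) collapses to b3 ⋆ b2 ⋆ b1
commutativity sorts the factors: b1 ⋆ b2 ⋆ b3

b1 ⋆ b2 ⋆ b3


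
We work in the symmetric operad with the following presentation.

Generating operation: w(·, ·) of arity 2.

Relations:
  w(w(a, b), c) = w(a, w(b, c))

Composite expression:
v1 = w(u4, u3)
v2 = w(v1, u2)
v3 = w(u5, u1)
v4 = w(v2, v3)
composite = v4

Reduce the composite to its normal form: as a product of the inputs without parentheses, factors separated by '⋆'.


Every regrouping of w is equal, so read the u-inputs in written order.
w(u4, u3) linearizes to u4 ⋆ u3
w(w(u4, u3), u2) linearizes to u4 ⋆ u3 ⋆ u2
w(u5, u1) linearizes to u5 ⋆ u1
w(w(w(u4, u3), u2), w(u5, u1)) linearizes to u4 ⋆ u3 ⋆ u2 ⋆ u5 ⋆ u1

u4 ⋆ u3 ⋆ u2 ⋆ u5 ⋆ u1
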